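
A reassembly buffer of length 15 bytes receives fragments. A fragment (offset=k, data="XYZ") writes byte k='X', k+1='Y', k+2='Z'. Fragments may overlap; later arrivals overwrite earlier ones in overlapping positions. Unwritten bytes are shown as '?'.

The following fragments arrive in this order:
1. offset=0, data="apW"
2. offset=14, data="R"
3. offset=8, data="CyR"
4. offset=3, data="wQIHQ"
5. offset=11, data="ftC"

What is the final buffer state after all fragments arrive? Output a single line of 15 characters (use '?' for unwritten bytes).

Fragment 1: offset=0 data="apW" -> buffer=apW????????????
Fragment 2: offset=14 data="R" -> buffer=apW???????????R
Fragment 3: offset=8 data="CyR" -> buffer=apW?????CyR???R
Fragment 4: offset=3 data="wQIHQ" -> buffer=apWwQIHQCyR???R
Fragment 5: offset=11 data="ftC" -> buffer=apWwQIHQCyRftCR

Answer: apWwQIHQCyRftCR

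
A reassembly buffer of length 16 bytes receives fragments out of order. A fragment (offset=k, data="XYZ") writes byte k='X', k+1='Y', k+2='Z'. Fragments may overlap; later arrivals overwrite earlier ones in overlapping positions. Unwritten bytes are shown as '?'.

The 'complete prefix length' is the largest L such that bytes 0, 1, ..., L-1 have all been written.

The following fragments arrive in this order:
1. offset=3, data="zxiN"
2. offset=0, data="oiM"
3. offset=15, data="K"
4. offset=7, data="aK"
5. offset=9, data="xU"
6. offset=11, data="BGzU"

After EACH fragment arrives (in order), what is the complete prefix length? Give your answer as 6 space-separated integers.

Answer: 0 7 7 9 11 16

Derivation:
Fragment 1: offset=3 data="zxiN" -> buffer=???zxiN????????? -> prefix_len=0
Fragment 2: offset=0 data="oiM" -> buffer=oiMzxiN????????? -> prefix_len=7
Fragment 3: offset=15 data="K" -> buffer=oiMzxiN????????K -> prefix_len=7
Fragment 4: offset=7 data="aK" -> buffer=oiMzxiNaK??????K -> prefix_len=9
Fragment 5: offset=9 data="xU" -> buffer=oiMzxiNaKxU????K -> prefix_len=11
Fragment 6: offset=11 data="BGzU" -> buffer=oiMzxiNaKxUBGzUK -> prefix_len=16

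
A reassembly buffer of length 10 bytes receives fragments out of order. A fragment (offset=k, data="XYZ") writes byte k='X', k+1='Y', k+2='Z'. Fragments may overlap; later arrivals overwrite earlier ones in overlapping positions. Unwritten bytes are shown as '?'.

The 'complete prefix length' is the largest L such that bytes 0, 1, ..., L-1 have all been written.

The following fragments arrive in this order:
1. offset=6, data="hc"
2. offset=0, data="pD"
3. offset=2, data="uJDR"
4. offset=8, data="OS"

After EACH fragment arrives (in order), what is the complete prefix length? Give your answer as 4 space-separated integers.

Answer: 0 2 8 10

Derivation:
Fragment 1: offset=6 data="hc" -> buffer=??????hc?? -> prefix_len=0
Fragment 2: offset=0 data="pD" -> buffer=pD????hc?? -> prefix_len=2
Fragment 3: offset=2 data="uJDR" -> buffer=pDuJDRhc?? -> prefix_len=8
Fragment 4: offset=8 data="OS" -> buffer=pDuJDRhcOS -> prefix_len=10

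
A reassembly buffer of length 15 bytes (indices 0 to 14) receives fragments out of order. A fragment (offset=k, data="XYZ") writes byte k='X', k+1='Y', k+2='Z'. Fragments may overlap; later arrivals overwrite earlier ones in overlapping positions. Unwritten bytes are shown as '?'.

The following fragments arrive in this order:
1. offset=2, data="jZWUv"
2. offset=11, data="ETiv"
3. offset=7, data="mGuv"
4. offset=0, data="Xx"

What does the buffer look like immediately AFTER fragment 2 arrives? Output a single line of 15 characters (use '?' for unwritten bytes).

Fragment 1: offset=2 data="jZWUv" -> buffer=??jZWUv????????
Fragment 2: offset=11 data="ETiv" -> buffer=??jZWUv????ETiv

Answer: ??jZWUv????ETiv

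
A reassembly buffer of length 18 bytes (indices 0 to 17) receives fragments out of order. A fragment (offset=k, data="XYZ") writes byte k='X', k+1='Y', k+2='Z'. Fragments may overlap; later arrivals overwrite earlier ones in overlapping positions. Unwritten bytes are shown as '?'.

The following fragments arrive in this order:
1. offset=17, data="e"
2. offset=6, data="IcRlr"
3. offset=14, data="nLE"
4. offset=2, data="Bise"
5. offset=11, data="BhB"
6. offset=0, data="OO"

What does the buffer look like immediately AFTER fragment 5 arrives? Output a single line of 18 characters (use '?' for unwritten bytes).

Answer: ??BiseIcRlrBhBnLEe

Derivation:
Fragment 1: offset=17 data="e" -> buffer=?????????????????e
Fragment 2: offset=6 data="IcRlr" -> buffer=??????IcRlr??????e
Fragment 3: offset=14 data="nLE" -> buffer=??????IcRlr???nLEe
Fragment 4: offset=2 data="Bise" -> buffer=??BiseIcRlr???nLEe
Fragment 5: offset=11 data="BhB" -> buffer=??BiseIcRlrBhBnLEe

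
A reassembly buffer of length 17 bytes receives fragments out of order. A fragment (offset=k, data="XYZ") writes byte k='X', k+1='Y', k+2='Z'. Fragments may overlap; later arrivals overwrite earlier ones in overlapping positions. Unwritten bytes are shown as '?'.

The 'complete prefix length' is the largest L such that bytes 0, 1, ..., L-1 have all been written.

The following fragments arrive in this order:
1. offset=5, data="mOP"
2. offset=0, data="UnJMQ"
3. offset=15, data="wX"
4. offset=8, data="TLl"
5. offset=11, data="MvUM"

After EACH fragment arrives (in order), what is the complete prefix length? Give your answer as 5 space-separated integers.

Fragment 1: offset=5 data="mOP" -> buffer=?????mOP????????? -> prefix_len=0
Fragment 2: offset=0 data="UnJMQ" -> buffer=UnJMQmOP????????? -> prefix_len=8
Fragment 3: offset=15 data="wX" -> buffer=UnJMQmOP???????wX -> prefix_len=8
Fragment 4: offset=8 data="TLl" -> buffer=UnJMQmOPTLl????wX -> prefix_len=11
Fragment 5: offset=11 data="MvUM" -> buffer=UnJMQmOPTLlMvUMwX -> prefix_len=17

Answer: 0 8 8 11 17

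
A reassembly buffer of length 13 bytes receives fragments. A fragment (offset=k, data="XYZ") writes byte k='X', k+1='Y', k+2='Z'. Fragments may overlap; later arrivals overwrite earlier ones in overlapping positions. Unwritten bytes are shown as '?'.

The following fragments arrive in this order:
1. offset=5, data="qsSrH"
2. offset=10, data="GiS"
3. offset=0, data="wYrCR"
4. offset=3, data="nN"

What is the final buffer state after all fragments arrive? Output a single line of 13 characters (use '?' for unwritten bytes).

Fragment 1: offset=5 data="qsSrH" -> buffer=?????qsSrH???
Fragment 2: offset=10 data="GiS" -> buffer=?????qsSrHGiS
Fragment 3: offset=0 data="wYrCR" -> buffer=wYrCRqsSrHGiS
Fragment 4: offset=3 data="nN" -> buffer=wYrnNqsSrHGiS

Answer: wYrnNqsSrHGiS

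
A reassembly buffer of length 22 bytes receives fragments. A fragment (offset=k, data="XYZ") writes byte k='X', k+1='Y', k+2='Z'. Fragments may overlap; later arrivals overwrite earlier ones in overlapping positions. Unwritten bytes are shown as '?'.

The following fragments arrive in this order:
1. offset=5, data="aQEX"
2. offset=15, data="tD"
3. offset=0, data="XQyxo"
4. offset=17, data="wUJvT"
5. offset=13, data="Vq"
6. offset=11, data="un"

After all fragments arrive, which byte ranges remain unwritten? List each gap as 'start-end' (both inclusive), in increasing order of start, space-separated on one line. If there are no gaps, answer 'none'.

Answer: 9-10

Derivation:
Fragment 1: offset=5 len=4
Fragment 2: offset=15 len=2
Fragment 3: offset=0 len=5
Fragment 4: offset=17 len=5
Fragment 5: offset=13 len=2
Fragment 6: offset=11 len=2
Gaps: 9-10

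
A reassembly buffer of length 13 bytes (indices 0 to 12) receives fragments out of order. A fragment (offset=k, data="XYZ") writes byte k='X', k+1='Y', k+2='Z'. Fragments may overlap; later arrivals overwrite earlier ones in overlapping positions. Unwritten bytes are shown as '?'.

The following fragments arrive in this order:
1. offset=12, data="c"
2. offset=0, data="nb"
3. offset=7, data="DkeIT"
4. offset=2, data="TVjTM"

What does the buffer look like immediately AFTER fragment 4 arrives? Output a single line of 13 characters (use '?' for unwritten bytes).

Fragment 1: offset=12 data="c" -> buffer=????????????c
Fragment 2: offset=0 data="nb" -> buffer=nb??????????c
Fragment 3: offset=7 data="DkeIT" -> buffer=nb?????DkeITc
Fragment 4: offset=2 data="TVjTM" -> buffer=nbTVjTMDkeITc

Answer: nbTVjTMDkeITc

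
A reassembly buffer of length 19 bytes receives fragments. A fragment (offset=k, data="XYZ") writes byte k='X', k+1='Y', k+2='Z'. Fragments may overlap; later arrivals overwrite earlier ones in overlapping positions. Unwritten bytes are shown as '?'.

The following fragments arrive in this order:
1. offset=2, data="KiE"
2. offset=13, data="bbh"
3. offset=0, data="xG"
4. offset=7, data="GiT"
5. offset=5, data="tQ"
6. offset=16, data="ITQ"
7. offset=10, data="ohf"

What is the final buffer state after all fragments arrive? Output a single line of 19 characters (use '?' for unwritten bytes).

Answer: xGKiEtQGiTohfbbhITQ

Derivation:
Fragment 1: offset=2 data="KiE" -> buffer=??KiE??????????????
Fragment 2: offset=13 data="bbh" -> buffer=??KiE????????bbh???
Fragment 3: offset=0 data="xG" -> buffer=xGKiE????????bbh???
Fragment 4: offset=7 data="GiT" -> buffer=xGKiE??GiT???bbh???
Fragment 5: offset=5 data="tQ" -> buffer=xGKiEtQGiT???bbh???
Fragment 6: offset=16 data="ITQ" -> buffer=xGKiEtQGiT???bbhITQ
Fragment 7: offset=10 data="ohf" -> buffer=xGKiEtQGiTohfbbhITQ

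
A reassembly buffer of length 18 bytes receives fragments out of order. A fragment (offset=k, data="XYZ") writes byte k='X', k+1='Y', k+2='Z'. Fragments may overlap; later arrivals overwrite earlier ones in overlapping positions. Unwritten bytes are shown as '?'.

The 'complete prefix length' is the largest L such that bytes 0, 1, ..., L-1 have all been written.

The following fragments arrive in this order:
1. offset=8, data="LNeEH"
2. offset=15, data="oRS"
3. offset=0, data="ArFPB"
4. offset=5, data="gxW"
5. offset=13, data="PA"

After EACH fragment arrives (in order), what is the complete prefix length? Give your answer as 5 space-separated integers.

Fragment 1: offset=8 data="LNeEH" -> buffer=????????LNeEH????? -> prefix_len=0
Fragment 2: offset=15 data="oRS" -> buffer=????????LNeEH??oRS -> prefix_len=0
Fragment 3: offset=0 data="ArFPB" -> buffer=ArFPB???LNeEH??oRS -> prefix_len=5
Fragment 4: offset=5 data="gxW" -> buffer=ArFPBgxWLNeEH??oRS -> prefix_len=13
Fragment 5: offset=13 data="PA" -> buffer=ArFPBgxWLNeEHPAoRS -> prefix_len=18

Answer: 0 0 5 13 18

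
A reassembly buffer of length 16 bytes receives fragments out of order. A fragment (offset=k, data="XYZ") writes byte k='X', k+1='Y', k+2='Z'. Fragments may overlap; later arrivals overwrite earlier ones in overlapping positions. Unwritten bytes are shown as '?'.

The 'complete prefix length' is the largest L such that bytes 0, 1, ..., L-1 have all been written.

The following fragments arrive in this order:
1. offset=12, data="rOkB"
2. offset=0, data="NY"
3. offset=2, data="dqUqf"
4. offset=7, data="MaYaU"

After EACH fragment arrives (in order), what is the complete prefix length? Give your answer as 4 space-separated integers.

Answer: 0 2 7 16

Derivation:
Fragment 1: offset=12 data="rOkB" -> buffer=????????????rOkB -> prefix_len=0
Fragment 2: offset=0 data="NY" -> buffer=NY??????????rOkB -> prefix_len=2
Fragment 3: offset=2 data="dqUqf" -> buffer=NYdqUqf?????rOkB -> prefix_len=7
Fragment 4: offset=7 data="MaYaU" -> buffer=NYdqUqfMaYaUrOkB -> prefix_len=16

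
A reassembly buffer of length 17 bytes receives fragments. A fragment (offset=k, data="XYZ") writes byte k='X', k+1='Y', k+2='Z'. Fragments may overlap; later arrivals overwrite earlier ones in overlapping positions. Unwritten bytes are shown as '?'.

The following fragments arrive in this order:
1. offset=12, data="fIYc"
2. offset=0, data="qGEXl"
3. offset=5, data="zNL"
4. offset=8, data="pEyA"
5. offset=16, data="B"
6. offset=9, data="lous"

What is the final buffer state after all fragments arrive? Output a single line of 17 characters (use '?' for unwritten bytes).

Answer: qGEXlzNLplousIYcB

Derivation:
Fragment 1: offset=12 data="fIYc" -> buffer=????????????fIYc?
Fragment 2: offset=0 data="qGEXl" -> buffer=qGEXl???????fIYc?
Fragment 3: offset=5 data="zNL" -> buffer=qGEXlzNL????fIYc?
Fragment 4: offset=8 data="pEyA" -> buffer=qGEXlzNLpEyAfIYc?
Fragment 5: offset=16 data="B" -> buffer=qGEXlzNLpEyAfIYcB
Fragment 6: offset=9 data="lous" -> buffer=qGEXlzNLplousIYcB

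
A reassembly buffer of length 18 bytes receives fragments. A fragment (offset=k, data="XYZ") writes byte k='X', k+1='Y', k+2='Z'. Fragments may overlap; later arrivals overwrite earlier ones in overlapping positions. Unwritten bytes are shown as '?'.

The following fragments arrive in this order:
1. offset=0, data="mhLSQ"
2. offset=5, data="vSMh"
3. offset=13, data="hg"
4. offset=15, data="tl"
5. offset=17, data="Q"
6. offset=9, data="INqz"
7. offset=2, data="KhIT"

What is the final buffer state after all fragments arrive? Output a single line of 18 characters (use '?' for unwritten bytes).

Answer: mhKhITSMhINqzhgtlQ

Derivation:
Fragment 1: offset=0 data="mhLSQ" -> buffer=mhLSQ?????????????
Fragment 2: offset=5 data="vSMh" -> buffer=mhLSQvSMh?????????
Fragment 3: offset=13 data="hg" -> buffer=mhLSQvSMh????hg???
Fragment 4: offset=15 data="tl" -> buffer=mhLSQvSMh????hgtl?
Fragment 5: offset=17 data="Q" -> buffer=mhLSQvSMh????hgtlQ
Fragment 6: offset=9 data="INqz" -> buffer=mhLSQvSMhINqzhgtlQ
Fragment 7: offset=2 data="KhIT" -> buffer=mhKhITSMhINqzhgtlQ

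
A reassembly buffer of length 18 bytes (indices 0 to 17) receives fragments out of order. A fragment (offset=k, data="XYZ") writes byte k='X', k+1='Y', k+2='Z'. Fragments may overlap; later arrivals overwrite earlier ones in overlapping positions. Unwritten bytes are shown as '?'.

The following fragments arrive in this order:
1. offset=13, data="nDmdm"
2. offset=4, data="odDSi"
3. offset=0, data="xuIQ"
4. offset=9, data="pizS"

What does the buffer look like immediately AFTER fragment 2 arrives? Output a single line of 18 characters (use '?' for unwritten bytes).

Answer: ????odDSi????nDmdm

Derivation:
Fragment 1: offset=13 data="nDmdm" -> buffer=?????????????nDmdm
Fragment 2: offset=4 data="odDSi" -> buffer=????odDSi????nDmdm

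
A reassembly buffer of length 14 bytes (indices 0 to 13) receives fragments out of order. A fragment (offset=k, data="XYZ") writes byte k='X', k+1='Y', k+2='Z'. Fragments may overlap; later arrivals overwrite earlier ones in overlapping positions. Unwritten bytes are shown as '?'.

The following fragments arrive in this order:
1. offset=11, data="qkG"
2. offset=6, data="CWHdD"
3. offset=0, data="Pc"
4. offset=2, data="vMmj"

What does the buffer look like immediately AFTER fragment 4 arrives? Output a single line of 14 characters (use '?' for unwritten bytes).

Answer: PcvMmjCWHdDqkG

Derivation:
Fragment 1: offset=11 data="qkG" -> buffer=???????????qkG
Fragment 2: offset=6 data="CWHdD" -> buffer=??????CWHdDqkG
Fragment 3: offset=0 data="Pc" -> buffer=Pc????CWHdDqkG
Fragment 4: offset=2 data="vMmj" -> buffer=PcvMmjCWHdDqkG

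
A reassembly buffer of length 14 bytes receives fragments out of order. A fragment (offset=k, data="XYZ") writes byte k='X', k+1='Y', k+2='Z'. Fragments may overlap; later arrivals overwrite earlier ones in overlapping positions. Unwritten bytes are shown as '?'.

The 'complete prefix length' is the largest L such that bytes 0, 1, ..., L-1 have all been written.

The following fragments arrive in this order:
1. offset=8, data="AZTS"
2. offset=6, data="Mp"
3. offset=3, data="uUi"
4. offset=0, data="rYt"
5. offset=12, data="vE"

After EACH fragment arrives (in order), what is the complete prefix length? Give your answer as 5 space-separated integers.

Answer: 0 0 0 12 14

Derivation:
Fragment 1: offset=8 data="AZTS" -> buffer=????????AZTS?? -> prefix_len=0
Fragment 2: offset=6 data="Mp" -> buffer=??????MpAZTS?? -> prefix_len=0
Fragment 3: offset=3 data="uUi" -> buffer=???uUiMpAZTS?? -> prefix_len=0
Fragment 4: offset=0 data="rYt" -> buffer=rYtuUiMpAZTS?? -> prefix_len=12
Fragment 5: offset=12 data="vE" -> buffer=rYtuUiMpAZTSvE -> prefix_len=14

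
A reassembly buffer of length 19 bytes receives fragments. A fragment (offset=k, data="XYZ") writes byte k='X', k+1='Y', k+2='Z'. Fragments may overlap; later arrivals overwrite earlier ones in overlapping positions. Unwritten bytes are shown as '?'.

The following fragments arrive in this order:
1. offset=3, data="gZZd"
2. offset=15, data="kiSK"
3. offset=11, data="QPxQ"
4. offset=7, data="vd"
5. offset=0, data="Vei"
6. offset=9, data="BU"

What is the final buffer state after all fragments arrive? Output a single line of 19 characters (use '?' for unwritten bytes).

Fragment 1: offset=3 data="gZZd" -> buffer=???gZZd????????????
Fragment 2: offset=15 data="kiSK" -> buffer=???gZZd????????kiSK
Fragment 3: offset=11 data="QPxQ" -> buffer=???gZZd????QPxQkiSK
Fragment 4: offset=7 data="vd" -> buffer=???gZZdvd??QPxQkiSK
Fragment 5: offset=0 data="Vei" -> buffer=VeigZZdvd??QPxQkiSK
Fragment 6: offset=9 data="BU" -> buffer=VeigZZdvdBUQPxQkiSK

Answer: VeigZZdvdBUQPxQkiSK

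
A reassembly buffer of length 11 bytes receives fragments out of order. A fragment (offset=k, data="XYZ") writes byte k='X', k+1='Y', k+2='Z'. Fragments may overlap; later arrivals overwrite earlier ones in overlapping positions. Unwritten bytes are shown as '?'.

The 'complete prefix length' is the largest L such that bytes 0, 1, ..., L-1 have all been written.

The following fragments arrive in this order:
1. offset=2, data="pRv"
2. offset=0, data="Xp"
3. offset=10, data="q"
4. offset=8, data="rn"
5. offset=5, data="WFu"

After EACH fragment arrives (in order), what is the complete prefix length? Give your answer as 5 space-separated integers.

Answer: 0 5 5 5 11

Derivation:
Fragment 1: offset=2 data="pRv" -> buffer=??pRv?????? -> prefix_len=0
Fragment 2: offset=0 data="Xp" -> buffer=XppRv?????? -> prefix_len=5
Fragment 3: offset=10 data="q" -> buffer=XppRv?????q -> prefix_len=5
Fragment 4: offset=8 data="rn" -> buffer=XppRv???rnq -> prefix_len=5
Fragment 5: offset=5 data="WFu" -> buffer=XppRvWFurnq -> prefix_len=11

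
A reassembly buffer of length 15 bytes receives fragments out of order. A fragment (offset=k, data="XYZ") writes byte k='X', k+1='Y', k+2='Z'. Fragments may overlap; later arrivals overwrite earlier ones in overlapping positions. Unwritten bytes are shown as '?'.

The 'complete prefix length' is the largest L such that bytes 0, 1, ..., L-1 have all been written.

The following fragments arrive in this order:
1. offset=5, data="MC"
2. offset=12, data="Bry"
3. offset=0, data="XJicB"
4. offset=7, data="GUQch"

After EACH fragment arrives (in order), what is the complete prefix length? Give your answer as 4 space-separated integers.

Answer: 0 0 7 15

Derivation:
Fragment 1: offset=5 data="MC" -> buffer=?????MC???????? -> prefix_len=0
Fragment 2: offset=12 data="Bry" -> buffer=?????MC?????Bry -> prefix_len=0
Fragment 3: offset=0 data="XJicB" -> buffer=XJicBMC?????Bry -> prefix_len=7
Fragment 4: offset=7 data="GUQch" -> buffer=XJicBMCGUQchBry -> prefix_len=15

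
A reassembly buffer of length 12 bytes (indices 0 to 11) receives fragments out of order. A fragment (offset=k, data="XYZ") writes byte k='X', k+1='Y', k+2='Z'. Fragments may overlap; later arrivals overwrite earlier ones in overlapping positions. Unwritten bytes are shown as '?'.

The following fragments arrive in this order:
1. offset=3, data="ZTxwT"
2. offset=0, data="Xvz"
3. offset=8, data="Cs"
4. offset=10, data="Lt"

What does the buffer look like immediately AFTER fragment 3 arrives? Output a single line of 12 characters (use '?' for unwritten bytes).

Answer: XvzZTxwTCs??

Derivation:
Fragment 1: offset=3 data="ZTxwT" -> buffer=???ZTxwT????
Fragment 2: offset=0 data="Xvz" -> buffer=XvzZTxwT????
Fragment 3: offset=8 data="Cs" -> buffer=XvzZTxwTCs??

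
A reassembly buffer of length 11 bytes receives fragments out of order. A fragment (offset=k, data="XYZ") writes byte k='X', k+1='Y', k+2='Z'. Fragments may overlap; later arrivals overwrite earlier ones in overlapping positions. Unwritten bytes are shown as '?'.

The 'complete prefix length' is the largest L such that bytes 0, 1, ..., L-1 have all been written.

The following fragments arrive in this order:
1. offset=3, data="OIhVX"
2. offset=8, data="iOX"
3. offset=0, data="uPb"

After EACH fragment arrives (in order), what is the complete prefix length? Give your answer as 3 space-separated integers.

Answer: 0 0 11

Derivation:
Fragment 1: offset=3 data="OIhVX" -> buffer=???OIhVX??? -> prefix_len=0
Fragment 2: offset=8 data="iOX" -> buffer=???OIhVXiOX -> prefix_len=0
Fragment 3: offset=0 data="uPb" -> buffer=uPbOIhVXiOX -> prefix_len=11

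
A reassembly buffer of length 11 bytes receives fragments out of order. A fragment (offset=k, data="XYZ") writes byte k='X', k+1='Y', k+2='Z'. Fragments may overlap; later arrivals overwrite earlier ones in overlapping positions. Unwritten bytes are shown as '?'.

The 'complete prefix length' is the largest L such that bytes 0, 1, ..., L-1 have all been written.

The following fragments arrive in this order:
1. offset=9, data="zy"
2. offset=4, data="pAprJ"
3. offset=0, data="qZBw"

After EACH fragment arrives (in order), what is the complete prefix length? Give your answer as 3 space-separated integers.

Answer: 0 0 11

Derivation:
Fragment 1: offset=9 data="zy" -> buffer=?????????zy -> prefix_len=0
Fragment 2: offset=4 data="pAprJ" -> buffer=????pAprJzy -> prefix_len=0
Fragment 3: offset=0 data="qZBw" -> buffer=qZBwpAprJzy -> prefix_len=11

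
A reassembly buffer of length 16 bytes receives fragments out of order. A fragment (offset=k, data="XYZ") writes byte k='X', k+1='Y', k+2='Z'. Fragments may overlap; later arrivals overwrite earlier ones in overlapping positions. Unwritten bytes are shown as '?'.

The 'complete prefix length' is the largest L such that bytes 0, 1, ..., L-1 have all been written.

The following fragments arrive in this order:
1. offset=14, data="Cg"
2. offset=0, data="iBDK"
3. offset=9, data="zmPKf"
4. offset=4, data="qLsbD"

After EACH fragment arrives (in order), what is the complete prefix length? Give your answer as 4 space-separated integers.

Answer: 0 4 4 16

Derivation:
Fragment 1: offset=14 data="Cg" -> buffer=??????????????Cg -> prefix_len=0
Fragment 2: offset=0 data="iBDK" -> buffer=iBDK??????????Cg -> prefix_len=4
Fragment 3: offset=9 data="zmPKf" -> buffer=iBDK?????zmPKfCg -> prefix_len=4
Fragment 4: offset=4 data="qLsbD" -> buffer=iBDKqLsbDzmPKfCg -> prefix_len=16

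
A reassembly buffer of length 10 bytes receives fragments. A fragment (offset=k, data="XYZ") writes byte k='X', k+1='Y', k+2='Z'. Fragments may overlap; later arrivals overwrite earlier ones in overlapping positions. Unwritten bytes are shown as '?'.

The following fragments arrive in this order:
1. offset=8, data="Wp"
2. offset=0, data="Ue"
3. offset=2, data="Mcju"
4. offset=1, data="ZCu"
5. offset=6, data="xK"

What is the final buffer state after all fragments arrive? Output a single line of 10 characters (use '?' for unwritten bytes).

Fragment 1: offset=8 data="Wp" -> buffer=????????Wp
Fragment 2: offset=0 data="Ue" -> buffer=Ue??????Wp
Fragment 3: offset=2 data="Mcju" -> buffer=UeMcju??Wp
Fragment 4: offset=1 data="ZCu" -> buffer=UZCuju??Wp
Fragment 5: offset=6 data="xK" -> buffer=UZCujuxKWp

Answer: UZCujuxKWp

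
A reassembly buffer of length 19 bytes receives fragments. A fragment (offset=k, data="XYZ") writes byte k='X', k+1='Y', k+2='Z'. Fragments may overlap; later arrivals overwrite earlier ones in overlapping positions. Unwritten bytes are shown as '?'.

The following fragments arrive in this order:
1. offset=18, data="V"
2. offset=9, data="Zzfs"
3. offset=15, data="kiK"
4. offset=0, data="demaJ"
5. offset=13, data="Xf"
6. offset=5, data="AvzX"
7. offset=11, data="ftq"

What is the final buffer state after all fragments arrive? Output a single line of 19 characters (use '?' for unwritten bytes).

Fragment 1: offset=18 data="V" -> buffer=??????????????????V
Fragment 2: offset=9 data="Zzfs" -> buffer=?????????Zzfs?????V
Fragment 3: offset=15 data="kiK" -> buffer=?????????Zzfs??kiKV
Fragment 4: offset=0 data="demaJ" -> buffer=demaJ????Zzfs??kiKV
Fragment 5: offset=13 data="Xf" -> buffer=demaJ????ZzfsXfkiKV
Fragment 6: offset=5 data="AvzX" -> buffer=demaJAvzXZzfsXfkiKV
Fragment 7: offset=11 data="ftq" -> buffer=demaJAvzXZzftqfkiKV

Answer: demaJAvzXZzftqfkiKV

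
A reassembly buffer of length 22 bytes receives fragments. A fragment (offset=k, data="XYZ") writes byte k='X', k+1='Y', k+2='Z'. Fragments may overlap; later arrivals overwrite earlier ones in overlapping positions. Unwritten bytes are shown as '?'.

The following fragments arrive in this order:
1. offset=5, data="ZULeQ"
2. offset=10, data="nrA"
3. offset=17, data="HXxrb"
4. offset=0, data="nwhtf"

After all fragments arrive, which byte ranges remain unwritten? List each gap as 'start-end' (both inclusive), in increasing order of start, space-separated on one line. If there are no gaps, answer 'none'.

Answer: 13-16

Derivation:
Fragment 1: offset=5 len=5
Fragment 2: offset=10 len=3
Fragment 3: offset=17 len=5
Fragment 4: offset=0 len=5
Gaps: 13-16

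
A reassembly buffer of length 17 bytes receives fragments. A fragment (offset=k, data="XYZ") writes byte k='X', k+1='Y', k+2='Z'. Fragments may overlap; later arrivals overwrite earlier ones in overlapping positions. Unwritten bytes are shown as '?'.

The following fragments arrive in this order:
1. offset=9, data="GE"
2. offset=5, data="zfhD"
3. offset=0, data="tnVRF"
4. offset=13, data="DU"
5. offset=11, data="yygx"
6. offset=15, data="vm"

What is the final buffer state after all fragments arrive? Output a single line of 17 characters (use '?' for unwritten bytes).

Answer: tnVRFzfhDGEyygxvm

Derivation:
Fragment 1: offset=9 data="GE" -> buffer=?????????GE??????
Fragment 2: offset=5 data="zfhD" -> buffer=?????zfhDGE??????
Fragment 3: offset=0 data="tnVRF" -> buffer=tnVRFzfhDGE??????
Fragment 4: offset=13 data="DU" -> buffer=tnVRFzfhDGE??DU??
Fragment 5: offset=11 data="yygx" -> buffer=tnVRFzfhDGEyygx??
Fragment 6: offset=15 data="vm" -> buffer=tnVRFzfhDGEyygxvm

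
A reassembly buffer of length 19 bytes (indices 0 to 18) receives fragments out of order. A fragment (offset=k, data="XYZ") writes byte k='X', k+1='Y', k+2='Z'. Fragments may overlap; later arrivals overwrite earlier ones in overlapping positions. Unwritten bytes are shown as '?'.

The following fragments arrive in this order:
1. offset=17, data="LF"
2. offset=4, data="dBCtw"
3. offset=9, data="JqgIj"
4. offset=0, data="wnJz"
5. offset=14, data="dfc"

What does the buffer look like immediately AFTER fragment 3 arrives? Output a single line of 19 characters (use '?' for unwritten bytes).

Answer: ????dBCtwJqgIj???LF

Derivation:
Fragment 1: offset=17 data="LF" -> buffer=?????????????????LF
Fragment 2: offset=4 data="dBCtw" -> buffer=????dBCtw????????LF
Fragment 3: offset=9 data="JqgIj" -> buffer=????dBCtwJqgIj???LF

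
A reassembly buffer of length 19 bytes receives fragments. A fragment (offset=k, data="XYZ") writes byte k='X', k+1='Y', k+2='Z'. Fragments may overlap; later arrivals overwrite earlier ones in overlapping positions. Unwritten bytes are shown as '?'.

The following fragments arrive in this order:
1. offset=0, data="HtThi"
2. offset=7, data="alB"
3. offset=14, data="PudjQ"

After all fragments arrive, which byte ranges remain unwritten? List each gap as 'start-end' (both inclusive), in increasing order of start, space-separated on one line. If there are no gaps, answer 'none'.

Answer: 5-6 10-13

Derivation:
Fragment 1: offset=0 len=5
Fragment 2: offset=7 len=3
Fragment 3: offset=14 len=5
Gaps: 5-6 10-13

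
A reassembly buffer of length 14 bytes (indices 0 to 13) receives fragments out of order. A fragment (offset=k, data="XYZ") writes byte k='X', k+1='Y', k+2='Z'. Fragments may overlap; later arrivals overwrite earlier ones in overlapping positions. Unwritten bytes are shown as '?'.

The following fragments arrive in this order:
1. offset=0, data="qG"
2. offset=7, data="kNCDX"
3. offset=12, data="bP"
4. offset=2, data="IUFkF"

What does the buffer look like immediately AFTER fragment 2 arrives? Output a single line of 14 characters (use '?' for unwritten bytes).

Fragment 1: offset=0 data="qG" -> buffer=qG????????????
Fragment 2: offset=7 data="kNCDX" -> buffer=qG?????kNCDX??

Answer: qG?????kNCDX??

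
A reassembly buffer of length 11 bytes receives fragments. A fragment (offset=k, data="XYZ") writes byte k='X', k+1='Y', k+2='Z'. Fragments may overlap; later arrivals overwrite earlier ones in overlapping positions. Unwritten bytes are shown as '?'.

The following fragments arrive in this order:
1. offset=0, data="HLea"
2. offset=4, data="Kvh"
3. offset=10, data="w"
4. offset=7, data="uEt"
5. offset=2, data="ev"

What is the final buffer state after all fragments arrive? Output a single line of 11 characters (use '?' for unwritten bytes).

Answer: HLevKvhuEtw

Derivation:
Fragment 1: offset=0 data="HLea" -> buffer=HLea???????
Fragment 2: offset=4 data="Kvh" -> buffer=HLeaKvh????
Fragment 3: offset=10 data="w" -> buffer=HLeaKvh???w
Fragment 4: offset=7 data="uEt" -> buffer=HLeaKvhuEtw
Fragment 5: offset=2 data="ev" -> buffer=HLevKvhuEtw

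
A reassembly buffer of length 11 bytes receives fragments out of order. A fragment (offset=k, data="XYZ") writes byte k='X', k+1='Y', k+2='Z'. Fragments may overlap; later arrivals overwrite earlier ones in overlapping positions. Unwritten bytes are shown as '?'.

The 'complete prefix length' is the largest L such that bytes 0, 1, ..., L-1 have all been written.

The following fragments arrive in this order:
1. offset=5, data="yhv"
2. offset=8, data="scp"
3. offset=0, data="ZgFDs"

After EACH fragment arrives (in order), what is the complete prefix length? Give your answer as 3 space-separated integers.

Fragment 1: offset=5 data="yhv" -> buffer=?????yhv??? -> prefix_len=0
Fragment 2: offset=8 data="scp" -> buffer=?????yhvscp -> prefix_len=0
Fragment 3: offset=0 data="ZgFDs" -> buffer=ZgFDsyhvscp -> prefix_len=11

Answer: 0 0 11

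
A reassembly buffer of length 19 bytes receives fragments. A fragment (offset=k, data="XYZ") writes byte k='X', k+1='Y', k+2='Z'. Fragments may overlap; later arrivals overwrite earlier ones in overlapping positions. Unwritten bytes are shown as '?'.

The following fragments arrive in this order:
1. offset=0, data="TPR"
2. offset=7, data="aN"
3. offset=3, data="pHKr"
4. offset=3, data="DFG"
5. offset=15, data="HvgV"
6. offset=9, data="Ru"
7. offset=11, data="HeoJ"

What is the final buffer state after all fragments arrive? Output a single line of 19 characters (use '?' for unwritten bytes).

Answer: TPRDFGraNRuHeoJHvgV

Derivation:
Fragment 1: offset=0 data="TPR" -> buffer=TPR????????????????
Fragment 2: offset=7 data="aN" -> buffer=TPR????aN??????????
Fragment 3: offset=3 data="pHKr" -> buffer=TPRpHKraN??????????
Fragment 4: offset=3 data="DFG" -> buffer=TPRDFGraN??????????
Fragment 5: offset=15 data="HvgV" -> buffer=TPRDFGraN??????HvgV
Fragment 6: offset=9 data="Ru" -> buffer=TPRDFGraNRu????HvgV
Fragment 7: offset=11 data="HeoJ" -> buffer=TPRDFGraNRuHeoJHvgV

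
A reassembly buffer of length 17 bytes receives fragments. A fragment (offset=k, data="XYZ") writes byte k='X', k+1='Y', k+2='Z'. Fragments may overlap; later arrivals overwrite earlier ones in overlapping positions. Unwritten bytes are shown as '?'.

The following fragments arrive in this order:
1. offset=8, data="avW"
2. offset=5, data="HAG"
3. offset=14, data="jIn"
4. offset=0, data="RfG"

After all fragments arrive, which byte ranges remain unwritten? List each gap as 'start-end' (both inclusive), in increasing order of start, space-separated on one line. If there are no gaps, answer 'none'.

Fragment 1: offset=8 len=3
Fragment 2: offset=5 len=3
Fragment 3: offset=14 len=3
Fragment 4: offset=0 len=3
Gaps: 3-4 11-13

Answer: 3-4 11-13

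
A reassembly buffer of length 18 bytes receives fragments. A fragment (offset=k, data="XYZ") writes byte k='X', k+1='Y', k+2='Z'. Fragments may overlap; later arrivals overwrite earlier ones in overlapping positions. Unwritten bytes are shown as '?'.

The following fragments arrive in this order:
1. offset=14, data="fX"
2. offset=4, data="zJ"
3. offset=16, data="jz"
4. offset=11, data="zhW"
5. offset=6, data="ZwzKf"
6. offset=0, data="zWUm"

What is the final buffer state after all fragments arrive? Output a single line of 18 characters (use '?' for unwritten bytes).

Answer: zWUmzJZwzKfzhWfXjz

Derivation:
Fragment 1: offset=14 data="fX" -> buffer=??????????????fX??
Fragment 2: offset=4 data="zJ" -> buffer=????zJ????????fX??
Fragment 3: offset=16 data="jz" -> buffer=????zJ????????fXjz
Fragment 4: offset=11 data="zhW" -> buffer=????zJ?????zhWfXjz
Fragment 5: offset=6 data="ZwzKf" -> buffer=????zJZwzKfzhWfXjz
Fragment 6: offset=0 data="zWUm" -> buffer=zWUmzJZwzKfzhWfXjz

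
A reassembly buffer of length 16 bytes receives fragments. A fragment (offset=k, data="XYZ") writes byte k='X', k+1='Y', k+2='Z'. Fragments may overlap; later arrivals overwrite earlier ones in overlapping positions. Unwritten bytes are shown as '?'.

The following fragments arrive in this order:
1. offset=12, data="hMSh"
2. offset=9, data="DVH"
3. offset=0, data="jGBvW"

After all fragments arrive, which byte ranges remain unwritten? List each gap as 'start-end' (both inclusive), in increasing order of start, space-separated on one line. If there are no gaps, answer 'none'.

Answer: 5-8

Derivation:
Fragment 1: offset=12 len=4
Fragment 2: offset=9 len=3
Fragment 3: offset=0 len=5
Gaps: 5-8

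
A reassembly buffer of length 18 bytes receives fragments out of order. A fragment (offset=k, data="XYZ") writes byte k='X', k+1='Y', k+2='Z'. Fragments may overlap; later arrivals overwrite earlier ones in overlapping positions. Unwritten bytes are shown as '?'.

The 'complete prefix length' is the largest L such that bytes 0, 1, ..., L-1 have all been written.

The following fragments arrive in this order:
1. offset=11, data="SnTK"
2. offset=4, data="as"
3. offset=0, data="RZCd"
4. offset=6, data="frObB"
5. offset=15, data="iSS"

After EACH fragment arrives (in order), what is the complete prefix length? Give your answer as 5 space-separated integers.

Fragment 1: offset=11 data="SnTK" -> buffer=???????????SnTK??? -> prefix_len=0
Fragment 2: offset=4 data="as" -> buffer=????as?????SnTK??? -> prefix_len=0
Fragment 3: offset=0 data="RZCd" -> buffer=RZCdas?????SnTK??? -> prefix_len=6
Fragment 4: offset=6 data="frObB" -> buffer=RZCdasfrObBSnTK??? -> prefix_len=15
Fragment 5: offset=15 data="iSS" -> buffer=RZCdasfrObBSnTKiSS -> prefix_len=18

Answer: 0 0 6 15 18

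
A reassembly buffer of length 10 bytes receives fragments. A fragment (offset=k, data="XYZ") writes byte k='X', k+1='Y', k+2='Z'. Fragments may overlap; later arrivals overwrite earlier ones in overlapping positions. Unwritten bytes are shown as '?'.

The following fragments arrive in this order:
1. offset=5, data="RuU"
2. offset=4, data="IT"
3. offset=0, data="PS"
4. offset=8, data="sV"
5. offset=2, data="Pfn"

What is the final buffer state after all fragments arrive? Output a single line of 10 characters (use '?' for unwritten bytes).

Fragment 1: offset=5 data="RuU" -> buffer=?????RuU??
Fragment 2: offset=4 data="IT" -> buffer=????ITuU??
Fragment 3: offset=0 data="PS" -> buffer=PS??ITuU??
Fragment 4: offset=8 data="sV" -> buffer=PS??ITuUsV
Fragment 5: offset=2 data="Pfn" -> buffer=PSPfnTuUsV

Answer: PSPfnTuUsV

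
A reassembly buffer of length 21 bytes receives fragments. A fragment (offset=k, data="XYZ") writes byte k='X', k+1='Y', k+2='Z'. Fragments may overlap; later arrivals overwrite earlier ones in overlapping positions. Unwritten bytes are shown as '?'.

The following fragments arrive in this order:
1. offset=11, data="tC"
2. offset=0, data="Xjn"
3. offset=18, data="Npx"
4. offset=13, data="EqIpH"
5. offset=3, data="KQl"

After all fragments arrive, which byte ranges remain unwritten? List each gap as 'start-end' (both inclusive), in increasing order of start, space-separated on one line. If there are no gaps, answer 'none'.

Fragment 1: offset=11 len=2
Fragment 2: offset=0 len=3
Fragment 3: offset=18 len=3
Fragment 4: offset=13 len=5
Fragment 5: offset=3 len=3
Gaps: 6-10

Answer: 6-10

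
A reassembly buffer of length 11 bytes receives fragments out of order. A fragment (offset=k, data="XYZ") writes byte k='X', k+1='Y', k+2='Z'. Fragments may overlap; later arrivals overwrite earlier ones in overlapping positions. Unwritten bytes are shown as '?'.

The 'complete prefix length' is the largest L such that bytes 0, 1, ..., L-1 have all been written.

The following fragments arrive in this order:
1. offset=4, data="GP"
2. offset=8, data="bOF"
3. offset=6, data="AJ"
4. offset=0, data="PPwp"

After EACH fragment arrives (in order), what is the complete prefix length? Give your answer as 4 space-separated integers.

Answer: 0 0 0 11

Derivation:
Fragment 1: offset=4 data="GP" -> buffer=????GP????? -> prefix_len=0
Fragment 2: offset=8 data="bOF" -> buffer=????GP??bOF -> prefix_len=0
Fragment 3: offset=6 data="AJ" -> buffer=????GPAJbOF -> prefix_len=0
Fragment 4: offset=0 data="PPwp" -> buffer=PPwpGPAJbOF -> prefix_len=11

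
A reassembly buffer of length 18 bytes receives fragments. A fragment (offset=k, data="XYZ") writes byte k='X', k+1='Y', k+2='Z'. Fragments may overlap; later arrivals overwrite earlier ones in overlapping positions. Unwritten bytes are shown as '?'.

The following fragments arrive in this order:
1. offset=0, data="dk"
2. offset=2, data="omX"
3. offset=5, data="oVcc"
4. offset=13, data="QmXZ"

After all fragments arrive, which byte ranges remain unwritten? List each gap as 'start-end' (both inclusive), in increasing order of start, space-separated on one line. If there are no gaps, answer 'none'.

Answer: 9-12 17-17

Derivation:
Fragment 1: offset=0 len=2
Fragment 2: offset=2 len=3
Fragment 3: offset=5 len=4
Fragment 4: offset=13 len=4
Gaps: 9-12 17-17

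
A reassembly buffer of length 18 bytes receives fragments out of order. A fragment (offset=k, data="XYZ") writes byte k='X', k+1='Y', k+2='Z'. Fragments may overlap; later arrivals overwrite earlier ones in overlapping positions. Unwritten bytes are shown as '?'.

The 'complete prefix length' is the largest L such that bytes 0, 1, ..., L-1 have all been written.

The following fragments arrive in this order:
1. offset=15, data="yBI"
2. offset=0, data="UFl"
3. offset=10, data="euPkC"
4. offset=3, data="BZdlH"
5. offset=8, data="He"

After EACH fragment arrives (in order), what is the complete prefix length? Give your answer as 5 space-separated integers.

Answer: 0 3 3 8 18

Derivation:
Fragment 1: offset=15 data="yBI" -> buffer=???????????????yBI -> prefix_len=0
Fragment 2: offset=0 data="UFl" -> buffer=UFl????????????yBI -> prefix_len=3
Fragment 3: offset=10 data="euPkC" -> buffer=UFl???????euPkCyBI -> prefix_len=3
Fragment 4: offset=3 data="BZdlH" -> buffer=UFlBZdlH??euPkCyBI -> prefix_len=8
Fragment 5: offset=8 data="He" -> buffer=UFlBZdlHHeeuPkCyBI -> prefix_len=18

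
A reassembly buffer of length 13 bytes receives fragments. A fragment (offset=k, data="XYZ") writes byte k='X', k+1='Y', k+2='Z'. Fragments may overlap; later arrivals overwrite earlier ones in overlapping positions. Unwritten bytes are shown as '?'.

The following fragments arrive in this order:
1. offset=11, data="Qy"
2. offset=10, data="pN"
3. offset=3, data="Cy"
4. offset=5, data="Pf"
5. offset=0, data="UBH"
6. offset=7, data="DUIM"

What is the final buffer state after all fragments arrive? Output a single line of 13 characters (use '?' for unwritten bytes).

Fragment 1: offset=11 data="Qy" -> buffer=???????????Qy
Fragment 2: offset=10 data="pN" -> buffer=??????????pNy
Fragment 3: offset=3 data="Cy" -> buffer=???Cy?????pNy
Fragment 4: offset=5 data="Pf" -> buffer=???CyPf???pNy
Fragment 5: offset=0 data="UBH" -> buffer=UBHCyPf???pNy
Fragment 6: offset=7 data="DUIM" -> buffer=UBHCyPfDUIMNy

Answer: UBHCyPfDUIMNy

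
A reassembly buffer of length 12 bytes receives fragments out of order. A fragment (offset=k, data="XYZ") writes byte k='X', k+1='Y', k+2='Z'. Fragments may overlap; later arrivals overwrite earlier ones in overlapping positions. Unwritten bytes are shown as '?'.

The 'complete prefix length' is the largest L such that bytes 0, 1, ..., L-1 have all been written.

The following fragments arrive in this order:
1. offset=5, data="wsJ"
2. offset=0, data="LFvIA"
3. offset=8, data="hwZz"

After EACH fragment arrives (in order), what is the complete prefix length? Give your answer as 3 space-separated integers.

Fragment 1: offset=5 data="wsJ" -> buffer=?????wsJ???? -> prefix_len=0
Fragment 2: offset=0 data="LFvIA" -> buffer=LFvIAwsJ???? -> prefix_len=8
Fragment 3: offset=8 data="hwZz" -> buffer=LFvIAwsJhwZz -> prefix_len=12

Answer: 0 8 12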